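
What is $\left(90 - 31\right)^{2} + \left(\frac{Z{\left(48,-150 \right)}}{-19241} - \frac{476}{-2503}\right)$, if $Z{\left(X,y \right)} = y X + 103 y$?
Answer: $\frac{167711587929}{48160223} \approx 3482.4$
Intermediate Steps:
$Z{\left(X,y \right)} = 103 y + X y$ ($Z{\left(X,y \right)} = X y + 103 y = 103 y + X y$)
$\left(90 - 31\right)^{2} + \left(\frac{Z{\left(48,-150 \right)}}{-19241} - \frac{476}{-2503}\right) = \left(90 - 31\right)^{2} - \left(- \frac{476}{2503} - \frac{\left(-150\right) \left(103 + 48\right)}{-19241}\right) = 59^{2} - \left(- \frac{476}{2503} - \left(-150\right) 151 \left(- \frac{1}{19241}\right)\right) = 3481 + \left(\left(-22650\right) \left(- \frac{1}{19241}\right) + \frac{476}{2503}\right) = 3481 + \left(\frac{22650}{19241} + \frac{476}{2503}\right) = 3481 + \frac{65851666}{48160223} = \frac{167711587929}{48160223}$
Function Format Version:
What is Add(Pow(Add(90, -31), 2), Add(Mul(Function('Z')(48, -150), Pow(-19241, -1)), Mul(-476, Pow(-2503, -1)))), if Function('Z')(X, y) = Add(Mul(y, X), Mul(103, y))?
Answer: Rational(167711587929, 48160223) ≈ 3482.4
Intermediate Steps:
Function('Z')(X, y) = Add(Mul(103, y), Mul(X, y)) (Function('Z')(X, y) = Add(Mul(X, y), Mul(103, y)) = Add(Mul(103, y), Mul(X, y)))
Add(Pow(Add(90, -31), 2), Add(Mul(Function('Z')(48, -150), Pow(-19241, -1)), Mul(-476, Pow(-2503, -1)))) = Add(Pow(Add(90, -31), 2), Add(Mul(Mul(-150, Add(103, 48)), Pow(-19241, -1)), Mul(-476, Pow(-2503, -1)))) = Add(Pow(59, 2), Add(Mul(Mul(-150, 151), Rational(-1, 19241)), Mul(-476, Rational(-1, 2503)))) = Add(3481, Add(Mul(-22650, Rational(-1, 19241)), Rational(476, 2503))) = Add(3481, Add(Rational(22650, 19241), Rational(476, 2503))) = Add(3481, Rational(65851666, 48160223)) = Rational(167711587929, 48160223)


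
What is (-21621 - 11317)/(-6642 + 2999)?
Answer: 32938/3643 ≈ 9.0414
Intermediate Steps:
(-21621 - 11317)/(-6642 + 2999) = -32938/(-3643) = -32938*(-1/3643) = 32938/3643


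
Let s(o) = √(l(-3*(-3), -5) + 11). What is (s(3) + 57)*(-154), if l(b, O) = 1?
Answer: -8778 - 308*√3 ≈ -9311.5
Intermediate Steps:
s(o) = 2*√3 (s(o) = √(1 + 11) = √12 = 2*√3)
(s(3) + 57)*(-154) = (2*√3 + 57)*(-154) = (57 + 2*√3)*(-154) = -8778 - 308*√3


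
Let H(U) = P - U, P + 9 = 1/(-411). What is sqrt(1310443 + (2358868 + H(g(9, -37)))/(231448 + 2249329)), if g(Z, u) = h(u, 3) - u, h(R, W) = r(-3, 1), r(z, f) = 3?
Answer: sqrt(1362315028876362297770163)/1019599347 ≈ 1144.7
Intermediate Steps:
h(R, W) = 3
P = -3700/411 (P = -9 + 1/(-411) = -9 - 1/411 = -3700/411 ≈ -9.0024)
g(Z, u) = 3 - u
H(U) = -3700/411 - U
sqrt(1310443 + (2358868 + H(g(9, -37)))/(231448 + 2249329)) = sqrt(1310443 + (2358868 + (-3700/411 - (3 - 1*(-37))))/(231448 + 2249329)) = sqrt(1310443 + (2358868 + (-3700/411 - (3 + 37)))/2480777) = sqrt(1310443 + (2358868 + (-3700/411 - 1*40))*(1/2480777)) = sqrt(1310443 + (2358868 + (-3700/411 - 40))*(1/2480777)) = sqrt(1310443 + (2358868 - 20140/411)*(1/2480777)) = sqrt(1310443 + (969474608/411)*(1/2480777)) = sqrt(1310443 + 969474608/1019599347) = sqrt(1336127796555329/1019599347) = sqrt(1362315028876362297770163)/1019599347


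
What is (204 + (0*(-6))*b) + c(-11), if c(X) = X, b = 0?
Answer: 193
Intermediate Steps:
(204 + (0*(-6))*b) + c(-11) = (204 + (0*(-6))*0) - 11 = (204 + 0*0) - 11 = (204 + 0) - 11 = 204 - 11 = 193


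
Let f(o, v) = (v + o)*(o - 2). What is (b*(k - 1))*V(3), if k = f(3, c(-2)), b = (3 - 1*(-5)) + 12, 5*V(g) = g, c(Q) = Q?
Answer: 0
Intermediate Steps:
V(g) = g/5
b = 20 (b = (3 + 5) + 12 = 8 + 12 = 20)
f(o, v) = (-2 + o)*(o + v) (f(o, v) = (o + v)*(-2 + o) = (-2 + o)*(o + v))
k = 1 (k = 3² - 2*3 - 2*(-2) + 3*(-2) = 9 - 6 + 4 - 6 = 1)
(b*(k - 1))*V(3) = (20*(1 - 1))*((⅕)*3) = (20*0)*(⅗) = 0*(⅗) = 0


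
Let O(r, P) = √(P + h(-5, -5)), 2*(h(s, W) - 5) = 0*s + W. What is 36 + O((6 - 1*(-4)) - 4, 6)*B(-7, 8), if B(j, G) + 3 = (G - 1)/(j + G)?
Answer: 36 + 2*√34 ≈ 47.662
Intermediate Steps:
h(s, W) = 5 + W/2 (h(s, W) = 5 + (0*s + W)/2 = 5 + (0 + W)/2 = 5 + W/2)
B(j, G) = -3 + (-1 + G)/(G + j) (B(j, G) = -3 + (G - 1)/(j + G) = -3 + (-1 + G)/(G + j))
O(r, P) = √(5/2 + P) (O(r, P) = √(P + (5 + (½)*(-5))) = √(P + (5 - 5/2)) = √(P + 5/2) = √(5/2 + P))
36 + O((6 - 1*(-4)) - 4, 6)*B(-7, 8) = 36 + (√(10 + 4*6)/2)*((-1 - 3*(-7) - 2*8)/(8 - 7)) = 36 + (√(10 + 24)/2)*((-1 + 21 - 16)/1) = 36 + (√34/2)*(1*4) = 36 + (√34/2)*4 = 36 + 2*√34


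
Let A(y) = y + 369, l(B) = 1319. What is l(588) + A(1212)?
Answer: 2900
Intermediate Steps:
A(y) = 369 + y
l(588) + A(1212) = 1319 + (369 + 1212) = 1319 + 1581 = 2900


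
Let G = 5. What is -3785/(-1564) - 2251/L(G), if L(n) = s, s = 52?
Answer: -207734/5083 ≈ -40.868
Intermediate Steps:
L(n) = 52
-3785/(-1564) - 2251/L(G) = -3785/(-1564) - 2251/52 = -3785*(-1/1564) - 2251*1/52 = 3785/1564 - 2251/52 = -207734/5083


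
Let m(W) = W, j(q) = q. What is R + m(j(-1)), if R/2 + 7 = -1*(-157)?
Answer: 299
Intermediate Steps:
R = 300 (R = -14 + 2*(-1*(-157)) = -14 + 2*157 = -14 + 314 = 300)
R + m(j(-1)) = 300 - 1 = 299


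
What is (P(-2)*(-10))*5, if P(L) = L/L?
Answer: -50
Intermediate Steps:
P(L) = 1
(P(-2)*(-10))*5 = (1*(-10))*5 = -10*5 = -50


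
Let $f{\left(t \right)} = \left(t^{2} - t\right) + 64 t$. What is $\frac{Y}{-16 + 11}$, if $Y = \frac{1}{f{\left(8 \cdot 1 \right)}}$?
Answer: $- \frac{1}{2840} \approx -0.00035211$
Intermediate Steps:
$f{\left(t \right)} = t^{2} + 63 t$
$Y = \frac{1}{568}$ ($Y = \frac{1}{8 \cdot 1 \left(63 + 8 \cdot 1\right)} = \frac{1}{8 \left(63 + 8\right)} = \frac{1}{8 \cdot 71} = \frac{1}{568} \approx 0.0017606$)
$\frac{Y}{-16 + 11} = \frac{1}{568 \left(-16 + 11\right)} = \frac{1}{568 \left(-5\right)} = \frac{1}{568} \left(- \frac{1}{5}\right) = - \frac{1}{2840}$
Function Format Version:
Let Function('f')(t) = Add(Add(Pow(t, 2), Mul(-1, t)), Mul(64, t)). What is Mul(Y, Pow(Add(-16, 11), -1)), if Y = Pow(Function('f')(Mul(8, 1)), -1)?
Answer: Rational(-1, 2840) ≈ -0.00035211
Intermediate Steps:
Function('f')(t) = Add(Pow(t, 2), Mul(63, t))
Y = Rational(1, 568) (Y = Pow(Mul(Mul(8, 1), Add(63, Mul(8, 1))), -1) = Pow(Mul(8, Add(63, 8)), -1) = Pow(Mul(8, 71), -1) = Pow(568, -1) = Rational(1, 568) ≈ 0.0017606)
Mul(Y, Pow(Add(-16, 11), -1)) = Mul(Rational(1, 568), Pow(Add(-16, 11), -1)) = Mul(Rational(1, 568), Pow(-5, -1)) = Mul(Rational(1, 568), Rational(-1, 5)) = Rational(-1, 2840)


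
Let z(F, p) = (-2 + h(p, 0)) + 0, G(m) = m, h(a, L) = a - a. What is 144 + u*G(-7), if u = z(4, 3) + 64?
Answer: -290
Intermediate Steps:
h(a, L) = 0
z(F, p) = -2 (z(F, p) = (-2 + 0) + 0 = -2 + 0 = -2)
u = 62 (u = -2 + 64 = 62)
144 + u*G(-7) = 144 + 62*(-7) = 144 - 434 = -290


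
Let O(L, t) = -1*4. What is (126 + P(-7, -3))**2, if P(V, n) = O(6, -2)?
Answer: 14884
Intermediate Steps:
O(L, t) = -4
P(V, n) = -4
(126 + P(-7, -3))**2 = (126 - 4)**2 = 122**2 = 14884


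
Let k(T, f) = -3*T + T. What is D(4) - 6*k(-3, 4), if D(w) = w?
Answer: -32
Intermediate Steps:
k(T, f) = -2*T
D(4) - 6*k(-3, 4) = 4 - (-12)*(-3) = 4 - 6*6 = 4 - 36 = -32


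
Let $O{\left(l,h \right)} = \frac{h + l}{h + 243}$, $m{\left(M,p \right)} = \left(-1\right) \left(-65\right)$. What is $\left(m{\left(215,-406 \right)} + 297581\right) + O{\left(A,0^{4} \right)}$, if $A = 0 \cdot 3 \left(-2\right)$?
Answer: $297646$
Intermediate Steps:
$m{\left(M,p \right)} = 65$
$A = 0$ ($A = 0 \left(-2\right) = 0$)
$O{\left(l,h \right)} = \frac{h + l}{243 + h}$
$\left(m{\left(215,-406 \right)} + 297581\right) + O{\left(A,0^{4} \right)} = \left(65 + 297581\right) + \frac{0^{4} + 0}{243 + 0^{4}} = 297646 + \frac{0 + 0}{243 + 0} = 297646 + \frac{1}{243} \cdot 0 = 297646 + 0 = 297646$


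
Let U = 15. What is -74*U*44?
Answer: -48840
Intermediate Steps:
-74*U*44 = -74*15*44 = -1110*44 = -48840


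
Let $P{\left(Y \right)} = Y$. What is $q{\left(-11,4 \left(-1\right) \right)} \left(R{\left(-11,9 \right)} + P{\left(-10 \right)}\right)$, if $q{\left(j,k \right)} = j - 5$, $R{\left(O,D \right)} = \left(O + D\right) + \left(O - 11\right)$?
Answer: $544$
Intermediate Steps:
$R{\left(O,D \right)} = -11 + D + 2 O$ ($R{\left(O,D \right)} = \left(D + O\right) + \left(-11 + O\right) = -11 + D + 2 O$)
$q{\left(j,k \right)} = -5 + j$ ($q{\left(j,k \right)} = j - 5 = -5 + j$)
$q{\left(-11,4 \left(-1\right) \right)} \left(R{\left(-11,9 \right)} + P{\left(-10 \right)}\right) = \left(-5 - 11\right) \left(\left(-11 + 9 + 2 \left(-11\right)\right) - 10\right) = - 16 \left(\left(-11 + 9 - 22\right) - 10\right) = - 16 \left(-24 - 10\right) = \left(-16\right) \left(-34\right) = 544$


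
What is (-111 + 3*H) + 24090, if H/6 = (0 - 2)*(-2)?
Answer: 24051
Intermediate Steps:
H = 24 (H = 6*((0 - 2)*(-2)) = 6*(-2*(-2)) = 6*4 = 24)
(-111 + 3*H) + 24090 = (-111 + 3*24) + 24090 = (-111 + 72) + 24090 = -39 + 24090 = 24051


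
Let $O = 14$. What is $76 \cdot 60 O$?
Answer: $63840$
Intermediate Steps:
$76 \cdot 60 O = 76 \cdot 60 \cdot 14 = 4560 \cdot 14 = 63840$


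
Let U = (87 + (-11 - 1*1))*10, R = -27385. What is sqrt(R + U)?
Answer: I*sqrt(26635) ≈ 163.2*I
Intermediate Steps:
U = 750 (U = (87 + (-11 - 1))*10 = (87 - 12)*10 = 75*10 = 750)
sqrt(R + U) = sqrt(-27385 + 750) = sqrt(-26635) = I*sqrt(26635)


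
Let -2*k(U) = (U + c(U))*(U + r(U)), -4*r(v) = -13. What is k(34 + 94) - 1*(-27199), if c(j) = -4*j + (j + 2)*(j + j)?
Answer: -2131601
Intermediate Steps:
r(v) = 13/4 (r(v) = -¼*(-13) = 13/4)
c(j) = -4*j + 2*j*(2 + j) (c(j) = -4*j + (2 + j)*(2*j) = -4*j + 2*j*(2 + j))
k(U) = -(13/4 + U)*(U + 2*U²)/2 (k(U) = -(U + 2*U²)*(U + 13/4)/2 = -(U + 2*U²)*(13/4 + U)/2 = -(13/4 + U)*(U + 2*U²)/2)
k(34 + 94) - 1*(-27199) = (34 + 94)*(-13 - 30*(34 + 94) - 8*(34 + 94)²)/8 - 1*(-27199) = (⅛)*128*(-13 - 30*128 - 8*128²) + 27199 = (⅛)*128*(-13 - 3840 - 8*16384) + 27199 = (⅛)*128*(-13 - 3840 - 131072) + 27199 = (⅛)*128*(-134925) + 27199 = -2158800 + 27199 = -2131601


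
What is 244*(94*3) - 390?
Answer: 68418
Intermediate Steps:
244*(94*3) - 390 = 244*282 - 390 = 68808 - 390 = 68418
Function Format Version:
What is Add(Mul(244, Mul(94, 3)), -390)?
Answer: 68418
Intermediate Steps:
Add(Mul(244, Mul(94, 3)), -390) = Add(Mul(244, 282), -390) = Add(68808, -390) = 68418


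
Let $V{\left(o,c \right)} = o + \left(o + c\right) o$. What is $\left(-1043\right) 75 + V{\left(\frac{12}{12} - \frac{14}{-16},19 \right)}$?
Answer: $- \frac{5003775}{64} \approx -78184.0$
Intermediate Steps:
$V{\left(o,c \right)} = o + o \left(c + o\right)$ ($V{\left(o,c \right)} = o + \left(c + o\right) o = o + o \left(c + o\right)$)
$\left(-1043\right) 75 + V{\left(\frac{12}{12} - \frac{14}{-16},19 \right)} = \left(-1043\right) 75 + \left(\frac{12}{12} - \frac{14}{-16}\right) \left(1 + 19 + \left(\frac{12}{12} - \frac{14}{-16}\right)\right) = -78225 + \left(12 \cdot \frac{1}{12} - - \frac{7}{8}\right) \left(1 + 19 + \left(12 \cdot \frac{1}{12} - - \frac{7}{8}\right)\right) = -78225 + \left(1 + \frac{7}{8}\right) \left(1 + 19 + \left(1 + \frac{7}{8}\right)\right) = -78225 + \frac{15 \left(1 + 19 + \frac{15}{8}\right)}{8} = -78225 + \frac{15}{8} \cdot \frac{175}{8} = -78225 + \frac{2625}{64} = - \frac{5003775}{64}$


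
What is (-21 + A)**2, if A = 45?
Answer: 576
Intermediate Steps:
(-21 + A)**2 = (-21 + 45)**2 = 24**2 = 576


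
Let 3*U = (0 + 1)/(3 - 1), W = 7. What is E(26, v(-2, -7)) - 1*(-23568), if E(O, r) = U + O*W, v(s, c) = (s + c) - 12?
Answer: 142501/6 ≈ 23750.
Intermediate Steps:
U = 1/6 (U = ((0 + 1)/(3 - 1))/3 = (1/2)/3 = (1*(1/2))/3 = (1/3)*(1/2) = 1/6 ≈ 0.16667)
v(s, c) = -12 + c + s (v(s, c) = (c + s) - 12 = -12 + c + s)
E(O, r) = 1/6 + 7*O (E(O, r) = 1/6 + O*7 = 1/6 + 7*O)
E(26, v(-2, -7)) - 1*(-23568) = (1/6 + 7*26) - 1*(-23568) = (1/6 + 182) + 23568 = 1093/6 + 23568 = 142501/6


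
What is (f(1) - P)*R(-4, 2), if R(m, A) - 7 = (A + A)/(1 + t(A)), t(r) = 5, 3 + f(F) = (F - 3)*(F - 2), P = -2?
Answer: 23/3 ≈ 7.6667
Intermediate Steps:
f(F) = -3 + (-3 + F)*(-2 + F) (f(F) = -3 + (F - 3)*(F - 2) = -3 + (-3 + F)*(-2 + F))
R(m, A) = 7 + A/3 (R(m, A) = 7 + (A + A)/(1 + 5) = 7 + (2*A)/6 = 7 + (2*A)*(⅙) = 7 + A/3)
(f(1) - P)*R(-4, 2) = ((3 + 1² - 5*1) - 1*(-2))*(7 + (⅓)*2) = ((3 + 1 - 5) + 2)*(7 + ⅔) = (-1 + 2)*(23/3) = 1*(23/3) = 23/3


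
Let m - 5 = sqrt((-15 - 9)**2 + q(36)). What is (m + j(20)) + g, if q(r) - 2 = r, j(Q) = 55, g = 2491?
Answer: 2551 + sqrt(614) ≈ 2575.8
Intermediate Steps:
q(r) = 2 + r
m = 5 + sqrt(614) (m = 5 + sqrt((-15 - 9)**2 + (2 + 36)) = 5 + sqrt((-24)**2 + 38) = 5 + sqrt(576 + 38) = 5 + sqrt(614) ≈ 29.779)
(m + j(20)) + g = ((5 + sqrt(614)) + 55) + 2491 = (60 + sqrt(614)) + 2491 = 2551 + sqrt(614)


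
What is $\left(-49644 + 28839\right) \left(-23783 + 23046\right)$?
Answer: $15333285$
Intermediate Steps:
$\left(-49644 + 28839\right) \left(-23783 + 23046\right) = \left(-20805\right) \left(-737\right) = 15333285$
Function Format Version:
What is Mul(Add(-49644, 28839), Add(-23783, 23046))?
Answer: 15333285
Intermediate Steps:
Mul(Add(-49644, 28839), Add(-23783, 23046)) = Mul(-20805, -737) = 15333285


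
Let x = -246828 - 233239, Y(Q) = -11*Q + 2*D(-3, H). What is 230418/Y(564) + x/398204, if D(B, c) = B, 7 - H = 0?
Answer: -1754344173/45793460 ≈ -38.310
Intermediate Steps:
H = 7 (H = 7 - 1*0 = 7 + 0 = 7)
Y(Q) = -6 - 11*Q (Y(Q) = -11*Q + 2*(-3) = -11*Q - 6 = -6 - 11*Q)
x = -480067
230418/Y(564) + x/398204 = 230418/(-6 - 11*564) - 480067/398204 = 230418/(-6 - 6204) - 480067*1/398204 = 230418/(-6210) - 480067/398204 = 230418*(-1/6210) - 480067/398204 = -4267/115 - 480067/398204 = -1754344173/45793460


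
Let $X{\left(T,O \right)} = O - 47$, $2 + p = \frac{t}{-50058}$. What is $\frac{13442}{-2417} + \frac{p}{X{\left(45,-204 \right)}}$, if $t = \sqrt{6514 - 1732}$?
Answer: $- \frac{3369108}{606667} + \frac{\sqrt{4782}}{12564558} \approx -5.5535$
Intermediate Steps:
$t = \sqrt{4782} \approx 69.152$
$p = -2 - \frac{\sqrt{4782}}{50058}$ ($p = -2 + \frac{\sqrt{4782}}{-50058} = -2 + \sqrt{4782} \left(- \frac{1}{50058}\right) = -2 - \frac{\sqrt{4782}}{50058} \approx -2.0014$)
$X{\left(T,O \right)} = -47 + O$ ($X{\left(T,O \right)} = O - 47 = -47 + O$)
$\frac{13442}{-2417} + \frac{p}{X{\left(45,-204 \right)}} = \frac{13442}{-2417} + \frac{-2 - \frac{\sqrt{4782}}{50058}}{-47 - 204} = 13442 \left(- \frac{1}{2417}\right) + \frac{-2 - \frac{\sqrt{4782}}{50058}}{-251} = - \frac{13442}{2417} + \left(-2 - \frac{\sqrt{4782}}{50058}\right) \left(- \frac{1}{251}\right) = - \frac{13442}{2417} + \left(\frac{2}{251} + \frac{\sqrt{4782}}{12564558}\right) = - \frac{3369108}{606667} + \frac{\sqrt{4782}}{12564558}$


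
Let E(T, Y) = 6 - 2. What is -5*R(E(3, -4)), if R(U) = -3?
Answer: 15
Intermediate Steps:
E(T, Y) = 4
-5*R(E(3, -4)) = -5*(-3) = 15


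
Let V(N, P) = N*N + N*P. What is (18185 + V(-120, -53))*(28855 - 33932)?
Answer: -197723765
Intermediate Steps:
V(N, P) = N**2 + N*P
(18185 + V(-120, -53))*(28855 - 33932) = (18185 - 120*(-120 - 53))*(28855 - 33932) = (18185 - 120*(-173))*(-5077) = (18185 + 20760)*(-5077) = 38945*(-5077) = -197723765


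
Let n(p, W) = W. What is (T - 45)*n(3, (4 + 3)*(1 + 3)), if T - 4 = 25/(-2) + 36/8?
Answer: -1372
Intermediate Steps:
T = -4 (T = 4 + (25/(-2) + 36/8) = 4 + (25*(-½) + 36*(⅛)) = 4 + (-25/2 + 9/2) = 4 - 8 = -4)
(T - 45)*n(3, (4 + 3)*(1 + 3)) = (-4 - 45)*((4 + 3)*(1 + 3)) = -343*4 = -49*28 = -1372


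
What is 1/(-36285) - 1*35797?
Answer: -1298894146/36285 ≈ -35797.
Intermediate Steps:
1/(-36285) - 1*35797 = -1/36285 - 35797 = -1298894146/36285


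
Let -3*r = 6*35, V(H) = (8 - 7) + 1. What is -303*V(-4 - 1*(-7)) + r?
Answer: -676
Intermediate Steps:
V(H) = 2 (V(H) = 1 + 1 = 2)
r = -70 (r = -2*35 = -1/3*210 = -70)
-303*V(-4 - 1*(-7)) + r = -303*2 - 70 = -606 - 70 = -676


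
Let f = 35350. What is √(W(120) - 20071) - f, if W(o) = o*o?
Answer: -35350 + I*√5671 ≈ -35350.0 + 75.306*I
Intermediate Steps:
W(o) = o²
√(W(120) - 20071) - f = √(120² - 20071) - 1*35350 = √(14400 - 20071) - 35350 = √(-5671) - 35350 = I*√5671 - 35350 = -35350 + I*√5671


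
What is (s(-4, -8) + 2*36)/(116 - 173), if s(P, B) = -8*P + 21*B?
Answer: 64/57 ≈ 1.1228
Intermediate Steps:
(s(-4, -8) + 2*36)/(116 - 173) = ((-8*(-4) + 21*(-8)) + 2*36)/(116 - 173) = ((32 - 168) + 72)/(-57) = (-136 + 72)*(-1/57) = -64*(-1/57) = 64/57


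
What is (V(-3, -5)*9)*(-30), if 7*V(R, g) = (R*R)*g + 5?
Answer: 10800/7 ≈ 1542.9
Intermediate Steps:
V(R, g) = 5/7 + g*R**2/7 (V(R, g) = ((R*R)*g + 5)/7 = (R**2*g + 5)/7 = (g*R**2 + 5)/7 = (5 + g*R**2)/7 = 5/7 + g*R**2/7)
(V(-3, -5)*9)*(-30) = ((5/7 + (1/7)*(-5)*(-3)**2)*9)*(-30) = ((5/7 + (1/7)*(-5)*9)*9)*(-30) = ((5/7 - 45/7)*9)*(-30) = -40/7*9*(-30) = -360/7*(-30) = 10800/7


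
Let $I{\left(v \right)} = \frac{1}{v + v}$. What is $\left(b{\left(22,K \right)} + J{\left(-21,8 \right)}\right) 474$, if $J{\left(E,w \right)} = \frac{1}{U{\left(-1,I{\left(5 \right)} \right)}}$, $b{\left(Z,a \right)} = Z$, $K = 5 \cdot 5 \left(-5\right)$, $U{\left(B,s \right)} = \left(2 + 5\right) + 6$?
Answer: $\frac{136038}{13} \approx 10464.0$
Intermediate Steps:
$I{\left(v \right)} = \frac{1}{2 v}$
$U{\left(B,s \right)} = 13$ ($U{\left(B,s \right)} = 7 + 6 = 13$)
$K = -125$ ($K = 25 \left(-5\right) = -125$)
$J{\left(E,w \right)} = \frac{1}{13}$
$\left(b{\left(22,K \right)} + J{\left(-21,8 \right)}\right) 474 = \left(22 + \frac{1}{13}\right) 474 = \frac{287}{13} \cdot 474 = \frac{136038}{13}$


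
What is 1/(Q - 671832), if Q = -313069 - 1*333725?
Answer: -1/1318626 ≈ -7.5836e-7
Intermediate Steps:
Q = -646794 (Q = -313069 - 333725 = -646794)
1/(Q - 671832) = 1/(-646794 - 671832) = 1/(-1318626) = -1/1318626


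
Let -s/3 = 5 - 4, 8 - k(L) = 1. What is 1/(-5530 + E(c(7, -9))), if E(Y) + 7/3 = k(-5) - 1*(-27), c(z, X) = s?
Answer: -3/16495 ≈ -0.00018187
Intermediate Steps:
k(L) = 7 (k(L) = 8 - 1*1 = 8 - 1 = 7)
s = -3 (s = -3*(5 - 4) = -3*1 = -3)
c(z, X) = -3
E(Y) = 95/3 (E(Y) = -7/3 + (7 - 1*(-27)) = -7/3 + (7 + 27) = -7/3 + 34 = 95/3)
1/(-5530 + E(c(7, -9))) = 1/(-5530 + 95/3) = 1/(-16495/3) = -3/16495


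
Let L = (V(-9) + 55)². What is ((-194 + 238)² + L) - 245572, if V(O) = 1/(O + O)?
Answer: -77959943/324 ≈ -2.4062e+5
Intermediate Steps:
V(O) = 1/(2*O)
L = 978121/324 (L = ((½)/(-9) + 55)² = ((½)*(-⅑) + 55)² = (-1/18 + 55)² = (989/18)² = 978121/324 ≈ 3018.9)
((-194 + 238)² + L) - 245572 = ((-194 + 238)² + 978121/324) - 245572 = (44² + 978121/324) - 245572 = (1936 + 978121/324) - 245572 = 1605385/324 - 245572 = -77959943/324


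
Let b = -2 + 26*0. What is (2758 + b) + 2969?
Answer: 5725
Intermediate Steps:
b = -2 (b = -2 + 0 = -2)
(2758 + b) + 2969 = (2758 - 2) + 2969 = 2756 + 2969 = 5725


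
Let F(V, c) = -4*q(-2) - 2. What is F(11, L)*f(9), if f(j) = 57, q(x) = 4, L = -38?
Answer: -1026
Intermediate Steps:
F(V, c) = -18 (F(V, c) = -4*4 - 2 = -16 - 2 = -18)
F(11, L)*f(9) = -18*57 = -1026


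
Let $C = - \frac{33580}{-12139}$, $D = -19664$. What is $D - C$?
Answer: $- \frac{238734876}{12139} \approx -19667.0$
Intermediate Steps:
$C = \frac{33580}{12139}$ ($C = \left(-33580\right) \left(- \frac{1}{12139}\right) = \frac{33580}{12139} \approx 2.7663$)
$D - C = -19664 - \frac{33580}{12139} = - \frac{238734876}{12139}$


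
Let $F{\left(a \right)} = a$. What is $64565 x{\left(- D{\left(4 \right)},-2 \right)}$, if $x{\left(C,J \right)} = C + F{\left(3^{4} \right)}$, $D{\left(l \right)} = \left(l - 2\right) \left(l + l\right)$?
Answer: $4196725$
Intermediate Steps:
$D{\left(l \right)} = 2 l \left(-2 + l\right)$ ($D{\left(l \right)} = \left(-2 + l\right) 2 l = 2 l \left(-2 + l\right)$)
$x{\left(C,J \right)} = 81 + C$ ($x{\left(C,J \right)} = C + 3^{4} = C + 81 = 81 + C$)
$64565 x{\left(- D{\left(4 \right)},-2 \right)} = 64565 \left(81 - 2 \cdot 4 \left(-2 + 4\right)\right) = 64565 \left(81 - 2 \cdot 4 \cdot 2\right) = 64565 \left(81 - 16\right) = 64565 \cdot 65 = 4196725$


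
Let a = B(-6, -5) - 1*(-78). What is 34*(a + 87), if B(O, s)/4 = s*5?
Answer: 2210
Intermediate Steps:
B(O, s) = 20*s (B(O, s) = 4*(s*5) = 4*(5*s) = 20*s)
a = -22 (a = 20*(-5) - 1*(-78) = -100 + 78 = -22)
34*(a + 87) = 34*(-22 + 87) = 34*65 = 2210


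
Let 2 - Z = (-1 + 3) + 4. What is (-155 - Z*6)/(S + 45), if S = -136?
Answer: 131/91 ≈ 1.4396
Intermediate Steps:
Z = -4 (Z = 2 - ((-1 + 3) + 4) = 2 - (2 + 4) = 2 - 1*6 = 2 - 6 = -4)
(-155 - Z*6)/(S + 45) = (-155 - 1*(-4)*6)/(-136 + 45) = (-155 + 4*6)/(-91) = -(-155 + 24)/91 = -1/91*(-131) = 131/91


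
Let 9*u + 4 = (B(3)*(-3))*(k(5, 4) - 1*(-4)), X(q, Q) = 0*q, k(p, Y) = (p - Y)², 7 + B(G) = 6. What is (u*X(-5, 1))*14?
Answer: 0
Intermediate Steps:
B(G) = -1 (B(G) = -7 + 6 = -1)
X(q, Q) = 0
u = 11/9 (u = -4/9 + ((-1*(-3))*((4 - 1*5)² - 1*(-4)))/9 = -4/9 + (3*((4 - 5)² + 4))/9 = -4/9 + (3*((-1)² + 4))/9 = -4/9 + (3*(1 + 4))/9 = -4/9 + (3*5)/9 = -4/9 + (⅑)*15 = -4/9 + 5/3 = 11/9 ≈ 1.2222)
(u*X(-5, 1))*14 = ((11/9)*0)*14 = 0*14 = 0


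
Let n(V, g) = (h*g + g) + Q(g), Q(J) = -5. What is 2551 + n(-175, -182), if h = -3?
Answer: 2910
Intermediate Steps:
n(V, g) = -5 - 2*g (n(V, g) = (-3*g + g) - 5 = -2*g - 5 = -5 - 2*g)
2551 + n(-175, -182) = 2551 + (-5 - 2*(-182)) = 2551 + (-5 + 364) = 2551 + 359 = 2910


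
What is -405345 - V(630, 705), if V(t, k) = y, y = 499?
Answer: -405844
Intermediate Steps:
V(t, k) = 499
-405345 - V(630, 705) = -405345 - 1*499 = -405345 - 499 = -405844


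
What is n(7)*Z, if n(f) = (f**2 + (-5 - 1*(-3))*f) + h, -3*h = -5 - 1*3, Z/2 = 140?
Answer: 31640/3 ≈ 10547.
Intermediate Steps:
Z = 280 (Z = 2*140 = 280)
h = 8/3 (h = -(-5 - 1*3)/3 = -(-5 - 3)/3 = -1/3*(-8) = 8/3 ≈ 2.6667)
n(f) = 8/3 + f**2 - 2*f (n(f) = (f**2 + (-5 - 1*(-3))*f) + 8/3 = (f**2 + (-5 + 3)*f) + 8/3 = (f**2 - 2*f) + 8/3 = 8/3 + f**2 - 2*f)
n(7)*Z = (8/3 + 7**2 - 2*7)*280 = (8/3 + 49 - 14)*280 = (113/3)*280 = 31640/3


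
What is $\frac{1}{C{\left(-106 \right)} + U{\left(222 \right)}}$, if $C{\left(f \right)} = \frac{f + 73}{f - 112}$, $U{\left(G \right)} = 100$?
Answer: $\frac{218}{21833} \approx 0.0099849$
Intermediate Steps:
$C{\left(f \right)} = \frac{73 + f}{-112 + f}$
$\frac{1}{C{\left(-106 \right)} + U{\left(222 \right)}} = \frac{1}{\frac{73 - 106}{-112 - 106} + 100} = \frac{1}{\frac{1}{-218} \left(-33\right) + 100} = \frac{1}{\left(- \frac{1}{218}\right) \left(-33\right) + 100} = \frac{1}{\frac{33}{218} + 100} = \frac{1}{\frac{21833}{218}} = \frac{218}{21833}$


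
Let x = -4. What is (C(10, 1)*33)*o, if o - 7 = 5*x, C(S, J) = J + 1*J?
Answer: -858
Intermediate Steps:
C(S, J) = 2*J (C(S, J) = J + J = 2*J)
o = -13 (o = 7 + 5*(-4) = 7 - 20 = -13)
(C(10, 1)*33)*o = ((2*1)*33)*(-13) = (2*33)*(-13) = 66*(-13) = -858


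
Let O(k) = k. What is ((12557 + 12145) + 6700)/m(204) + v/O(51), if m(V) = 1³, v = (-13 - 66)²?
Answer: 1607743/51 ≈ 31524.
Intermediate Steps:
v = 6241 (v = (-79)² = 6241)
m(V) = 1
((12557 + 12145) + 6700)/m(204) + v/O(51) = ((12557 + 12145) + 6700)/1 + 6241/51 = (24702 + 6700)*1 + 6241*(1/51) = 31402*1 + 6241/51 = 31402 + 6241/51 = 1607743/51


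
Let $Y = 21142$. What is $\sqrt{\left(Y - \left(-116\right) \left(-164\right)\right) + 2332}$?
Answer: $5 \sqrt{178} \approx 66.708$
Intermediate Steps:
$\sqrt{\left(Y - \left(-116\right) \left(-164\right)\right) + 2332} = \sqrt{\left(21142 - \left(-116\right) \left(-164\right)\right) + 2332} = \sqrt{\left(21142 - 19024\right) + 2332} = \sqrt{2118 + 2332} = \sqrt{4450} = 5 \sqrt{178}$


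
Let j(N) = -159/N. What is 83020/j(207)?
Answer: -5728380/53 ≈ -1.0808e+5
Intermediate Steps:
83020/j(207) = 83020/((-159/207)) = 83020/((-159*1/207)) = 83020/(-53/69) = 83020*(-69/53) = -5728380/53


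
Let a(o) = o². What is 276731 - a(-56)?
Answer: 273595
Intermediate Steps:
276731 - a(-56) = 276731 - 1*(-56)² = 276731 - 1*3136 = 276731 - 3136 = 273595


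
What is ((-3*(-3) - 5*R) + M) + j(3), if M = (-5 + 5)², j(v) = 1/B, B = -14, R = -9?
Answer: 755/14 ≈ 53.929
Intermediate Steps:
j(v) = -1/14 (j(v) = 1/(-14) = -1/14)
M = 0 (M = 0² = 0)
((-3*(-3) - 5*R) + M) + j(3) = ((-3*(-3) - 5*(-9)) + 0) - 1/14 = ((9 + 45) + 0) - 1/14 = (54 + 0) - 1/14 = 54 - 1/14 = 755/14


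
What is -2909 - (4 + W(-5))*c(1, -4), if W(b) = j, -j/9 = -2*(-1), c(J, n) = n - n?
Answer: -2909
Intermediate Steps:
c(J, n) = 0
j = -18 (j = -(-18)*(-1) = -9*2 = -18)
W(b) = -18
-2909 - (4 + W(-5))*c(1, -4) = -2909 - (4 - 18)*0 = -2909 - (-14)*0 = -2909 - 1*0 = -2909 + 0 = -2909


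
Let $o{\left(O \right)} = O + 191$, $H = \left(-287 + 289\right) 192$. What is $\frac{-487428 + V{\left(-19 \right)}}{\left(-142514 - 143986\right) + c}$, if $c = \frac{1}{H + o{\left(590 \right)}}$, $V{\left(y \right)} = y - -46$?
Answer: $\frac{567822165}{333772499} \approx 1.7012$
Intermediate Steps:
$V{\left(y \right)} = 46 + y$ ($V{\left(y \right)} = y + 46 = 46 + y$)
$H = 384$ ($H = 2 \cdot 192 = 384$)
$o{\left(O \right)} = 191 + O$
$c = \frac{1}{1165}$ ($c = \frac{1}{384 + \left(191 + 590\right)} = \frac{1}{384 + 781} = \frac{1}{1165} \approx 0.00085837$)
$\frac{-487428 + V{\left(-19 \right)}}{\left(-142514 - 143986\right) + c} = \frac{-487428 + \left(46 - 19\right)}{\left(-142514 - 143986\right) + \frac{1}{1165}} = \frac{-487428 + 27}{-286500 + \frac{1}{1165}} = - \frac{487401}{- \frac{333772499}{1165}} = \left(-487401\right) \left(- \frac{1165}{333772499}\right) = \frac{567822165}{333772499}$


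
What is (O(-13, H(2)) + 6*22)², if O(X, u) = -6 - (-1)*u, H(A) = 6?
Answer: 17424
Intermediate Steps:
O(X, u) = -6 + u
(O(-13, H(2)) + 6*22)² = ((-6 + 6) + 6*22)² = (0 + 132)² = 132² = 17424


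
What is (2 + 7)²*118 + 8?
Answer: 9566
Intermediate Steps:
(2 + 7)²*118 + 8 = 9²*118 + 8 = 81*118 + 8 = 9558 + 8 = 9566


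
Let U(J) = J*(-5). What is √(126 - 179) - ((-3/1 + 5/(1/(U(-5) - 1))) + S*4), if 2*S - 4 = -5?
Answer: -115 + I*√53 ≈ -115.0 + 7.2801*I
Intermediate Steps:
U(J) = -5*J
S = -½ (S = 2 + (½)*(-5) = 2 - 5/2 = -½ ≈ -0.50000)
√(126 - 179) - ((-3/1 + 5/(1/(U(-5) - 1))) + S*4) = √(126 - 179) - ((-3/1 + 5/(1/(-5*(-5) - 1))) - ½*4) = √(-53) - ((-3*1 + 5/(1/(25 - 1))) - 2) = I*√53 - ((-3 + 5/(1/24)) - 2) = I*√53 - ((-3 + 5*24) - 2) = I*√53 - ((-3 + 120) - 2) = I*√53 - (117 - 2) = I*√53 - 1*115 = I*√53 - 115 = -115 + I*√53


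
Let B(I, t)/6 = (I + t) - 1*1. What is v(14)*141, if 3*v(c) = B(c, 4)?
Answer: 4794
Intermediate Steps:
B(I, t) = -6 + 6*I + 6*t (B(I, t) = 6*((I + t) - 1*1) = 6*((I + t) - 1) = 6*(-1 + I + t) = -6 + 6*I + 6*t)
v(c) = 6 + 2*c (v(c) = (-6 + 6*c + 6*4)/3 = (-6 + 6*c + 24)/3 = (18 + 6*c)/3 = 6 + 2*c)
v(14)*141 = (6 + 2*14)*141 = (6 + 28)*141 = 34*141 = 4794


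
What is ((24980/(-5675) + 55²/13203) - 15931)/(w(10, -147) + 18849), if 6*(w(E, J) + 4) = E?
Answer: -59698753967/70606233225 ≈ -0.84552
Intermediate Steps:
w(E, J) = -4 + E/6
((24980/(-5675) + 55²/13203) - 15931)/(w(10, -147) + 18849) = ((24980/(-5675) + 55²/13203) - 15931)/((-4 + (⅙)*10) + 18849) = ((24980*(-1/5675) + 3025*(1/13203)) - 15931)/((-4 + 5/3) + 18849) = ((-4996/1135 + 3025/13203) - 15931)/(-7/3 + 18849) = (-62528813/14985405 - 15931)/(56540/3) = -238795015868/14985405*3/56540 = -59698753967/70606233225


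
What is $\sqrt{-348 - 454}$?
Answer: $i \sqrt{802} \approx 28.32 i$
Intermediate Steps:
$\sqrt{-348 - 454} = \sqrt{-802} = i \sqrt{802}$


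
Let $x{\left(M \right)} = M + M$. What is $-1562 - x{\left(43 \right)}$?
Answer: $-1648$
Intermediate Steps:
$x{\left(M \right)} = 2 M$
$-1562 - x{\left(43 \right)} = -1562 - 2 \cdot 43 = -1562 - 86 = -1648$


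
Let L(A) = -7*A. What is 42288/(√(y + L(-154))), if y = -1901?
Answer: -42288*I*√823/823 ≈ -1474.1*I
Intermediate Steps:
42288/(√(y + L(-154))) = 42288/(√(-1901 - 7*(-154))) = 42288/(√(-1901 + 1078)) = 42288/(√(-823)) = 42288/((I*√823)) = 42288*(-I*√823/823) = -42288*I*√823/823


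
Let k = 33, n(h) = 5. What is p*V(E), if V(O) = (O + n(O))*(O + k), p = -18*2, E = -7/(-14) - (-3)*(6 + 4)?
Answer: -81153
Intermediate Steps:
E = 61/2 (E = -7*(-1/14) - (-3)*10 = ½ - 1*(-30) = ½ + 30 = 61/2 ≈ 30.500)
p = -36
V(O) = (5 + O)*(33 + O) (V(O) = (O + 5)*(O + 33) = (5 + O)*(33 + O))
p*V(E) = -36*(165 + (61/2)² + 38*(61/2)) = -36*(165 + 3721/4 + 1159) = -36*9017/4 = -81153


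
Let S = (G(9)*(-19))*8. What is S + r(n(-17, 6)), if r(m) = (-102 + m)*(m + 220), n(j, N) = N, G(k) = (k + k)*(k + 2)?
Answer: -51792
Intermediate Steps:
G(k) = 2*k*(2 + k) (G(k) = (2*k)*(2 + k) = 2*k*(2 + k))
r(m) = (-102 + m)*(220 + m)
S = -30096 (S = ((2*9*(2 + 9))*(-19))*8 = ((2*9*11)*(-19))*8 = (198*(-19))*8 = -3762*8 = -30096)
S + r(n(-17, 6)) = -30096 + (-22440 + 6**2 + 118*6) = -30096 + (-22440 + 36 + 708) = -30096 - 21696 = -51792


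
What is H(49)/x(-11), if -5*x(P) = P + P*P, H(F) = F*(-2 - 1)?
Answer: 147/22 ≈ 6.6818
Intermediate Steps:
H(F) = -3*F (H(F) = F*(-3) = -3*F)
x(P) = -P/5 - P²/5 (x(P) = -(P + P*P)/5 = -(P + P²)/5 = -P/5 - P²/5)
H(49)/x(-11) = (-3*49)/((-⅕*(-11)*(1 - 11))) = -147/((-⅕*(-11)*(-10))) = -147/(-22) = -147*(-1/22) = 147/22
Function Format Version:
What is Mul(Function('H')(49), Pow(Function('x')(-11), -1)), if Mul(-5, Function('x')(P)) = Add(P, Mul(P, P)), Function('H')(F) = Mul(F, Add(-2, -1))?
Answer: Rational(147, 22) ≈ 6.6818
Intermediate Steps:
Function('H')(F) = Mul(-3, F) (Function('H')(F) = Mul(F, -3) = Mul(-3, F))
Function('x')(P) = Add(Mul(Rational(-1, 5), P), Mul(Rational(-1, 5), Pow(P, 2))) (Function('x')(P) = Mul(Rational(-1, 5), Add(P, Mul(P, P))) = Mul(Rational(-1, 5), Add(P, Pow(P, 2))) = Add(Mul(Rational(-1, 5), P), Mul(Rational(-1, 5), Pow(P, 2))))
Mul(Function('H')(49), Pow(Function('x')(-11), -1)) = Mul(Mul(-3, 49), Pow(Mul(Rational(-1, 5), -11, Add(1, -11)), -1)) = Mul(-147, Pow(Mul(Rational(-1, 5), -11, -10), -1)) = Mul(-147, Pow(-22, -1)) = Mul(-147, Rational(-1, 22)) = Rational(147, 22)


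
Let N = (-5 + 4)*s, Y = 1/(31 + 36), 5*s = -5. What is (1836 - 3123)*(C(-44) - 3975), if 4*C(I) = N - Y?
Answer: 685478079/134 ≈ 5.1155e+6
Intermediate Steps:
s = -1 (s = (⅕)*(-5) = -1)
Y = 1/67 ≈ 0.014925
N = 1 (N = (-5 + 4)*(-1) = -1*(-1) = 1)
C(I) = 33/134 (C(I) = (1 - 1*1/67)/4 = (1 - 1/67)/4 = (¼)*(66/67) = 33/134)
(1836 - 3123)*(C(-44) - 3975) = (1836 - 3123)*(33/134 - 3975) = -1287*(-532617/134) = 685478079/134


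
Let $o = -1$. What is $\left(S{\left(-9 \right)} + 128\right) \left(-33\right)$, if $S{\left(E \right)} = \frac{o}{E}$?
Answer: $- \frac{12683}{3} \approx -4227.7$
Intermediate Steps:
$S{\left(E \right)} = - \frac{1}{E}$
$\left(S{\left(-9 \right)} + 128\right) \left(-33\right) = \left(- \frac{1}{-9} + 128\right) \left(-33\right) = \left(\left(-1\right) \left(- \frac{1}{9}\right) + 128\right) \left(-33\right) = \left(\frac{1}{9} + 128\right) \left(-33\right) = \frac{1153}{9} \left(-33\right) = - \frac{12683}{3}$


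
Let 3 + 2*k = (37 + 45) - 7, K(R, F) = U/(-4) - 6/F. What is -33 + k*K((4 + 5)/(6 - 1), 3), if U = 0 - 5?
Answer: -60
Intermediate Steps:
U = -5
K(R, F) = 5/4 - 6/F (K(R, F) = -5/(-4) - 6/F = -5*(-¼) - 6/F = 5/4 - 6/F)
k = 36 (k = -3/2 + ((37 + 45) - 7)/2 = -3/2 + (82 - 7)/2 = -3/2 + (½)*75 = -3/2 + 75/2 = 36)
-33 + k*K((4 + 5)/(6 - 1), 3) = -33 + 36*(5/4 - 6/3) = -33 + 36*(5/4 - 6*⅓) = -33 + 36*(5/4 - 2) = -33 + 36*(-¾) = -33 - 27 = -60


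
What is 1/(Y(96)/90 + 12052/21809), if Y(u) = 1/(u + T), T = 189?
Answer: 559400850/309155609 ≈ 1.8094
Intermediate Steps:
Y(u) = 1/(189 + u) (Y(u) = 1/(u + 189) = 1/(189 + u))
1/(Y(96)/90 + 12052/21809) = 1/(1/((189 + 96)*90) + 12052/21809) = 1/((1/90)/285 + 12052*(1/21809)) = 1/((1/285)*(1/90) + 12052/21809) = 1/(1/25650 + 12052/21809) = 1/(309155609/559400850) = 559400850/309155609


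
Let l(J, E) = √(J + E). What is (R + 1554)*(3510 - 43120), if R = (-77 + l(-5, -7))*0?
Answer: -61553940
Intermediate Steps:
l(J, E) = √(E + J)
R = 0 (R = (-77 + √(-7 - 5))*0 = (-77 + √(-12))*0 = (-77 + 2*I*√3)*0 = 0)
(R + 1554)*(3510 - 43120) = (0 + 1554)*(3510 - 43120) = 1554*(-39610) = -61553940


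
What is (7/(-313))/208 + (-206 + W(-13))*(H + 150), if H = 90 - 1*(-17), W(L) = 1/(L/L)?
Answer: -3430004247/65104 ≈ -52685.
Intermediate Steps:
W(L) = 1 (W(L) = 1/1 = 1)
H = 107 (H = 90 + 17 = 107)
(7/(-313))/208 + (-206 + W(-13))*(H + 150) = (7/(-313))/208 + (-206 + 1)*(107 + 150) = (7*(-1/313))*(1/208) - 205*257 = -7/313*1/208 - 52685 = -7/65104 - 52685 = -3430004247/65104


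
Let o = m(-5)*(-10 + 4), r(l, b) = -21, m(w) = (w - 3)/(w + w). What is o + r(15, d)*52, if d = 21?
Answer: -5484/5 ≈ -1096.8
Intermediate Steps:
m(w) = (-3 + w)/(2*w) (m(w) = (-3 + w)/((2*w)) = (-3 + w)*(1/(2*w)) = (-3 + w)/(2*w))
o = -24/5 (o = ((1/2)*(-3 - 5)/(-5))*(-10 + 4) = ((1/2)*(-1/5)*(-8))*(-6) = (4/5)*(-6) = -24/5 ≈ -4.8000)
o + r(15, d)*52 = -24/5 - 21*52 = -24/5 - 1092 = -5484/5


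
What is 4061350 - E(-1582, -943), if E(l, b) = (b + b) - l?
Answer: 4061654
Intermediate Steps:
E(l, b) = -l + 2*b (E(l, b) = 2*b - l = -l + 2*b)
4061350 - E(-1582, -943) = 4061350 - (-1*(-1582) + 2*(-943)) = 4061350 - (1582 - 1886) = 4061350 - 1*(-304) = 4061350 + 304 = 4061654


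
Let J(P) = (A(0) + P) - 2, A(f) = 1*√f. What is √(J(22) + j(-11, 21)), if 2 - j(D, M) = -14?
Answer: 6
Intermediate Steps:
A(f) = √f
J(P) = -2 + P (J(P) = (√0 + P) - 2 = (0 + P) - 2 = P - 2 = -2 + P)
j(D, M) = 16 (j(D, M) = 2 - 1*(-14) = 2 + 14 = 16)
√(J(22) + j(-11, 21)) = √((-2 + 22) + 16) = √(20 + 16) = √36 = 6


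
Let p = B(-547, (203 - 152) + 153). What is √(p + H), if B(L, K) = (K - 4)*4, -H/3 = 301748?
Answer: 2*I*√226111 ≈ 951.02*I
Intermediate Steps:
H = -905244 (H = -3*301748 = -905244)
B(L, K) = -16 + 4*K (B(L, K) = (-4 + K)*4 = -16 + 4*K)
p = 800 (p = -16 + 4*((203 - 152) + 153) = -16 + 4*(51 + 153) = -16 + 4*204 = -16 + 816 = 800)
√(p + H) = √(800 - 905244) = √(-904444) = 2*I*√226111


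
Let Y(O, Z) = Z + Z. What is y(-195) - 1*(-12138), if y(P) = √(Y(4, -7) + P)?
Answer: 12138 + I*√209 ≈ 12138.0 + 14.457*I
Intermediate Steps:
Y(O, Z) = 2*Z
y(P) = √(-14 + P) (y(P) = √(2*(-7) + P) = √(-14 + P))
y(-195) - 1*(-12138) = √(-14 - 195) - 1*(-12138) = √(-209) + 12138 = I*√209 + 12138 = 12138 + I*√209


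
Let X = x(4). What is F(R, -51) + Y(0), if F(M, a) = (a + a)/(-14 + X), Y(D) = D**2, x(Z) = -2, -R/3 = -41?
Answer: 51/8 ≈ 6.3750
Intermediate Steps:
R = 123 (R = -3*(-41) = 123)
X = -2
F(M, a) = -a/8 (F(M, a) = (a + a)/(-14 - 2) = (2*a)/(-16) = (2*a)*(-1/16) = -a/8)
F(R, -51) + Y(0) = -1/8*(-51) + 0**2 = 51/8 + 0 = 51/8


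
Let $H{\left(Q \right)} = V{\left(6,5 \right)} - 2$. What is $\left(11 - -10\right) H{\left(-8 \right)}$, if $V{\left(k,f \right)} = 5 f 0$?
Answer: $-42$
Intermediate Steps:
$V{\left(k,f \right)} = 0$
$H{\left(Q \right)} = -2$ ($H{\left(Q \right)} = 0 - 2 = -2$)
$\left(11 - -10\right) H{\left(-8 \right)} = \left(11 - -10\right) \left(-2\right) = \left(11 + 10\right) \left(-2\right) = 21 \left(-2\right) = -42$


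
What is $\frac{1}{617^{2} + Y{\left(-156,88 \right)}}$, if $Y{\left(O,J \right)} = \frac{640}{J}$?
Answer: $\frac{11}{4187659} \approx 2.6268 \cdot 10^{-6}$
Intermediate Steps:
$\frac{1}{617^{2} + Y{\left(-156,88 \right)}} = \frac{1}{617^{2} + \frac{640}{88}} = \frac{1}{380689 + 640 \cdot \frac{1}{88}} = \frac{1}{380689 + \frac{80}{11}} = \frac{1}{\frac{4187659}{11}} = \frac{11}{4187659}$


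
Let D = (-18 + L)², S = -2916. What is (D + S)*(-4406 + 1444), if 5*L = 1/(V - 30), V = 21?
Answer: 15542144198/2025 ≈ 7.6751e+6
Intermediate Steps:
L = -1/45 (L = 1/(5*(21 - 30)) = (⅕)/(-9) = (⅕)*(-⅑) = -1/45 ≈ -0.022222)
D = 657721/2025 (D = (-18 - 1/45)² = (-811/45)² = 657721/2025 ≈ 324.80)
(D + S)*(-4406 + 1444) = (657721/2025 - 2916)*(-4406 + 1444) = -5247179/2025*(-2962) = 15542144198/2025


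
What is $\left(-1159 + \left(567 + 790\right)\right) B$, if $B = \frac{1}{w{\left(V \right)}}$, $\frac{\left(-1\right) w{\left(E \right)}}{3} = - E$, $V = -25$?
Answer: $- \frac{66}{25} \approx -2.64$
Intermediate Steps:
$w{\left(E \right)} = 3 E$ ($w{\left(E \right)} = - 3 \left(- E\right) = 3 E$)
$B = - \frac{1}{75}$ ($B = \frac{1}{3 \left(-25\right)} = \frac{1}{-75} = - \frac{1}{75} \approx -0.013333$)
$\left(-1159 + \left(567 + 790\right)\right) B = \left(-1159 + \left(567 + 790\right)\right) \left(- \frac{1}{75}\right) = \left(-1159 + 1357\right) \left(- \frac{1}{75}\right) = 198 \left(- \frac{1}{75}\right) = - \frac{66}{25}$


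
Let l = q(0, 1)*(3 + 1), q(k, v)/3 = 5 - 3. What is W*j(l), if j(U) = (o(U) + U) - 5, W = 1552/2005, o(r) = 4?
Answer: 35696/2005 ≈ 17.803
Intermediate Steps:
q(k, v) = 6 (q(k, v) = 3*(5 - 3) = 3*2 = 6)
W = 1552/2005 (W = 1552*(1/2005) = 1552/2005 ≈ 0.77407)
l = 24 (l = 6*(3 + 1) = 6*4 = 24)
j(U) = -1 + U (j(U) = (4 + U) - 5 = -1 + U)
W*j(l) = 1552*(-1 + 24)/2005 = (1552/2005)*23 = 35696/2005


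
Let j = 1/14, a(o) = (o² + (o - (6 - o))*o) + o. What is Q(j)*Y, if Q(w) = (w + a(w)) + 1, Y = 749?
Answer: 15301/28 ≈ 546.46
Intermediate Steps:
a(o) = o + o² + o*(-6 + 2*o) (a(o) = (o² + (o + (-6 + o))*o) + o = (o² + (-6 + 2*o)*o) + o = (o² + o*(-6 + 2*o)) + o = o + o² + o*(-6 + 2*o))
j = 1/14 ≈ 0.071429
Q(w) = 1 + w + w*(-5 + 3*w) (Q(w) = (w + w*(-5 + 3*w)) + 1 = 1 + w + w*(-5 + 3*w))
Q(j)*Y = (1 + 1/14 + (-5 + 3*(1/14))/14)*749 = (1 + 1/14 + (-5 + 3/14)/14)*749 = (1 + 1/14 + (1/14)*(-67/14))*749 = (1 + 1/14 - 67/196)*749 = (143/196)*749 = 15301/28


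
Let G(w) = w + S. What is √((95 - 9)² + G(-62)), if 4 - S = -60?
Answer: 3*√822 ≈ 86.012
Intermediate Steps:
S = 64 (S = 4 - 1*(-60) = 4 + 60 = 64)
G(w) = 64 + w (G(w) = w + 64 = 64 + w)
√((95 - 9)² + G(-62)) = √((95 - 9)² + (64 - 62)) = √(86² + 2) = √(7396 + 2) = √7398 = 3*√822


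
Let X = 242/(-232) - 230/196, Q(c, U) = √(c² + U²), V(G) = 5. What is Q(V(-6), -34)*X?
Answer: -12599*√1181/5684 ≈ -76.174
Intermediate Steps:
Q(c, U) = √(U² + c²)
X = -12599/5684 (X = 242*(-1/232) - 230*1/196 = -121/116 - 115/98 = -12599/5684 ≈ -2.2166)
Q(V(-6), -34)*X = √((-34)² + 5²)*(-12599/5684) = √(1156 + 25)*(-12599/5684) = √1181*(-12599/5684) = -12599*√1181/5684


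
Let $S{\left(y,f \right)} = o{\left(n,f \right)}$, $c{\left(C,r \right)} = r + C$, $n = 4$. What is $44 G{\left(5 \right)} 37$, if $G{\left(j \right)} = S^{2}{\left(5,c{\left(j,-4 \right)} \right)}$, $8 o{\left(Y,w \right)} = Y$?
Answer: $407$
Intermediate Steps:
$o{\left(Y,w \right)} = \frac{Y}{8}$
$c{\left(C,r \right)} = C + r$
$S{\left(y,f \right)} = \frac{1}{2}$ ($S{\left(y,f \right)} = \frac{1}{8} \cdot 4 = \frac{1}{2}$)
$G{\left(j \right)} = \frac{1}{4}$ ($G{\left(j \right)} = \left(\frac{1}{2}\right)^{2} = \frac{1}{4}$)
$44 G{\left(5 \right)} 37 = 44 \cdot \frac{1}{4} \cdot 37 = 11 \cdot 37 = 407$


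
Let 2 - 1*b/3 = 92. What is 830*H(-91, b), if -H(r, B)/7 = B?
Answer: 1568700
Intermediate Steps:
b = -270 (b = 6 - 3*92 = 6 - 276 = -270)
H(r, B) = -7*B
830*H(-91, b) = 830*(-7*(-270)) = 830*1890 = 1568700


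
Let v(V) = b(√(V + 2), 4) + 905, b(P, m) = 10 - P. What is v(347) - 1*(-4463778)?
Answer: 4464693 - √349 ≈ 4.4647e+6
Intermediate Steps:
v(V) = 915 - √(2 + V) (v(V) = (10 - √(V + 2)) + 905 = (10 - √(2 + V)) + 905 = 915 - √(2 + V))
v(347) - 1*(-4463778) = (915 - √(2 + 347)) - 1*(-4463778) = (915 - √349) + 4463778 = 4464693 - √349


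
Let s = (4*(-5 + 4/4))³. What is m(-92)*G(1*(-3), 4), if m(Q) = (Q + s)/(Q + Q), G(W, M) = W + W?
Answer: -3141/23 ≈ -136.57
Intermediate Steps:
s = -4096 (s = (4*(-5 + 4*(¼)))³ = (4*(-5 + 1))³ = (4*(-4))³ = (-16)³ = -4096)
G(W, M) = 2*W
m(Q) = (-4096 + Q)/(2*Q) (m(Q) = (Q - 4096)/(Q + Q) = (-4096 + Q)/((2*Q)) = (-4096 + Q)*(1/(2*Q)) = (-4096 + Q)/(2*Q))
m(-92)*G(1*(-3), 4) = ((½)*(-4096 - 92)/(-92))*(2*(1*(-3))) = ((½)*(-1/92)*(-4188))*(2*(-3)) = (1047/46)*(-6) = -3141/23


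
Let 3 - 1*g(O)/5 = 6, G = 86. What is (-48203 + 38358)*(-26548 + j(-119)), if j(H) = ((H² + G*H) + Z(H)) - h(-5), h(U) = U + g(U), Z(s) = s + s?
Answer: 224849955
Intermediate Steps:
Z(s) = 2*s
g(O) = -15 (g(O) = 15 - 5*6 = 15 - 30 = -15)
h(U) = -15 + U (h(U) = U - 15 = -15 + U)
j(H) = 20 + H² + 88*H (j(H) = ((H² + 86*H) + 2*H) - (-15 - 5) = (H² + 88*H) - 1*(-20) = (H² + 88*H) + 20 = 20 + H² + 88*H)
(-48203 + 38358)*(-26548 + j(-119)) = (-48203 + 38358)*(-26548 + (20 + (-119)² + 88*(-119))) = -9845*(-26548 + (20 + 14161 - 10472)) = -9845*(-26548 + 3709) = -9845*(-22839) = 224849955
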